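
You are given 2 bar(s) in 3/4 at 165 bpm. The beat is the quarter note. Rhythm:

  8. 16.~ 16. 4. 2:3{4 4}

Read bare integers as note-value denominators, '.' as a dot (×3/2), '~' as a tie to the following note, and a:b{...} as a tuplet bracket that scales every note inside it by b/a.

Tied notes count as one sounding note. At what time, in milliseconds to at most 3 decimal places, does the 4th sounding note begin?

note 4 onset = 3b = 1090.909ms

1. 0.0ms @ 0 + 272.727ms (3/4)
2. 272.727ms @ 3/4 + 272.727ms (3/4)
3. 545.455ms @ 3/2 + 545.455ms (3/2)
4. 1090.909ms @ 3 + 545.455ms (3/2)
5. 1636.364ms @ 9/2 + 545.455ms (3/2)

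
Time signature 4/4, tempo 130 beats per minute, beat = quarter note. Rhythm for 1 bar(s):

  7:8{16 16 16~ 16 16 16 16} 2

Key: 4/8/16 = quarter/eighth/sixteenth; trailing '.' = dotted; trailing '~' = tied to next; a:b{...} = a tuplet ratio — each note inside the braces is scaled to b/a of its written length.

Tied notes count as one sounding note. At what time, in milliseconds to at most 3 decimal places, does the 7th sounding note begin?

note 7 onset = 2b = 923.077ms

1. 0.0ms @ 0 + 131.868ms (2/7)
2. 131.868ms @ 2/7 + 131.868ms (2/7)
3. 263.736ms @ 4/7 + 263.736ms (4/7)
4. 527.473ms @ 8/7 + 131.868ms (2/7)
5. 659.341ms @ 10/7 + 131.868ms (2/7)
6. 791.209ms @ 12/7 + 131.868ms (2/7)
7. 923.077ms @ 2 + 923.077ms (2)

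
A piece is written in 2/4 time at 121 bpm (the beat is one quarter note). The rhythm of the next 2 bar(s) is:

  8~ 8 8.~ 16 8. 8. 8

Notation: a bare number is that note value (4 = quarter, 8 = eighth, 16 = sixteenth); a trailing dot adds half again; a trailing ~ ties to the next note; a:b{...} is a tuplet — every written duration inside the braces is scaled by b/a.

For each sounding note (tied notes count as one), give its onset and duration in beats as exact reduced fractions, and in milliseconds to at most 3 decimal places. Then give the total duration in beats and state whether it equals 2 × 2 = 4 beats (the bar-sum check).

1) 0.0ms=0b +495.868ms=1b
2) 495.868ms=1b +495.868ms=1b
3) 991.736ms=2b +371.901ms=3/4b
4) 1363.636ms=11/4b +371.901ms=3/4b
5) 1735.537ms=7/2b +247.934ms=1/2b
Σ=4b of 4 (121bpm 2/4) — PASS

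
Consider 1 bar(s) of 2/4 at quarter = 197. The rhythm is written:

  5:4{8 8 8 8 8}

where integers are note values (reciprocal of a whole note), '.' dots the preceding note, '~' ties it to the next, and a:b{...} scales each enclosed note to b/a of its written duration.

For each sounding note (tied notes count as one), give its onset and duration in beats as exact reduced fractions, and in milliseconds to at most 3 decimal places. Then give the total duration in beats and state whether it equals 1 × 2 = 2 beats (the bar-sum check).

1) 0.0ms=0b +121.827ms=2/5b
2) 121.827ms=2/5b +121.827ms=2/5b
3) 243.655ms=4/5b +121.827ms=2/5b
4) 365.482ms=6/5b +121.827ms=2/5b
5) 487.31ms=8/5b +121.827ms=2/5b
Σ=2b of 2 (197bpm 2/4) — PASS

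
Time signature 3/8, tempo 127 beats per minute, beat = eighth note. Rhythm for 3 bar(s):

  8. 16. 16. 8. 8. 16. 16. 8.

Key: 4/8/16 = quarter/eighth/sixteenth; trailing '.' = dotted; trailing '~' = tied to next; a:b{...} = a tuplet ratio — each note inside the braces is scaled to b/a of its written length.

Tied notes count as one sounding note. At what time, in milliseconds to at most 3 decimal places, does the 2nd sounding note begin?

1. 0.0ms @ 0 + 708.661ms (3/2)
2. 708.661ms @ 3/2 + 354.331ms (3/4)
3. 1062.992ms @ 9/4 + 354.331ms (3/4)
4. 1417.323ms @ 3 + 708.661ms (3/2)
5. 2125.984ms @ 9/2 + 708.661ms (3/2)
6. 2834.646ms @ 6 + 354.331ms (3/4)
7. 3188.976ms @ 27/4 + 354.331ms (3/4)
8. 3543.307ms @ 15/2 + 708.661ms (3/2)

note 2 onset = 3/2b = 708.661ms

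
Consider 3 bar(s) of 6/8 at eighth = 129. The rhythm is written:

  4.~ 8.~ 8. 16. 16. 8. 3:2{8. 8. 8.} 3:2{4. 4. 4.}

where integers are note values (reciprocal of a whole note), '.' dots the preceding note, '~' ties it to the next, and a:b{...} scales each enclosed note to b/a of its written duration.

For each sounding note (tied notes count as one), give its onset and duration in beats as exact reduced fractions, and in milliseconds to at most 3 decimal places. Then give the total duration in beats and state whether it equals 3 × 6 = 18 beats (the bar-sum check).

1) 0.0ms=0b +2790.698ms=6b
2) 2790.698ms=6b +348.837ms=3/4b
3) 3139.535ms=27/4b +348.837ms=3/4b
4) 3488.372ms=15/2b +697.674ms=3/2b
5) 4186.047ms=9b +465.116ms=1b
6) 4651.163ms=10b +465.116ms=1b
7) 5116.279ms=11b +465.116ms=1b
8) 5581.395ms=12b +930.233ms=2b
9) 6511.628ms=14b +930.233ms=2b
10) 7441.86ms=16b +930.233ms=2b
Σ=18b of 18 (129bpm 6/8) — PASS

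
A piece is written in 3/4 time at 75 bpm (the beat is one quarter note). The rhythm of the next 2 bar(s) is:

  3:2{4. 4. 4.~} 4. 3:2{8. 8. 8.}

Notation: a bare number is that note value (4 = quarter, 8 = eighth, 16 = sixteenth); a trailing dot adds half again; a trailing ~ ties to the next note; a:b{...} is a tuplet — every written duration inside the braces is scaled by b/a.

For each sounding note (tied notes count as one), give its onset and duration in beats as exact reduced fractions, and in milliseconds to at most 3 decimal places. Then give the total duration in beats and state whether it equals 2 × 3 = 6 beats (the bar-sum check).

1) 0.0ms=0b +800.0ms=1b
2) 800.0ms=1b +800.0ms=1b
3) 1600.0ms=2b +2000.0ms=5/2b
4) 3600.0ms=9/2b +400.0ms=1/2b
5) 4000.0ms=5b +400.0ms=1/2b
6) 4400.0ms=11/2b +400.0ms=1/2b
Σ=6b of 6 (75bpm 3/4) — PASS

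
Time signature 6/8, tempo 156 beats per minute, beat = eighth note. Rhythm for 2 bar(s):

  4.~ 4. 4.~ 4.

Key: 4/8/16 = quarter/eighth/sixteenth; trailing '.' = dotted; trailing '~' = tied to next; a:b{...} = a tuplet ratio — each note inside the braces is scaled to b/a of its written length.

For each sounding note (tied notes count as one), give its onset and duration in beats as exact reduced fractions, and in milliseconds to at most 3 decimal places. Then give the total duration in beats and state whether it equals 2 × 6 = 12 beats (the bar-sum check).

1) 0.0ms=0b +2307.692ms=6b
2) 2307.692ms=6b +2307.692ms=6b
Σ=12b of 12 (156bpm 6/8) — PASS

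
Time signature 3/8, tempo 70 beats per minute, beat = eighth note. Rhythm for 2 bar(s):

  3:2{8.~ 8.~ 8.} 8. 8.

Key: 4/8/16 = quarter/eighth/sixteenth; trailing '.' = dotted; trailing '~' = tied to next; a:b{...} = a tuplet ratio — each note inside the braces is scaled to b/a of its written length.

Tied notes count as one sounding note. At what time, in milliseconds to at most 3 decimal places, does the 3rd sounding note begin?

1. 0.0ms @ 0 + 2571.429ms (3)
2. 2571.429ms @ 3 + 1285.714ms (3/2)
3. 3857.143ms @ 9/2 + 1285.714ms (3/2)

note 3 onset = 9/2b = 3857.143ms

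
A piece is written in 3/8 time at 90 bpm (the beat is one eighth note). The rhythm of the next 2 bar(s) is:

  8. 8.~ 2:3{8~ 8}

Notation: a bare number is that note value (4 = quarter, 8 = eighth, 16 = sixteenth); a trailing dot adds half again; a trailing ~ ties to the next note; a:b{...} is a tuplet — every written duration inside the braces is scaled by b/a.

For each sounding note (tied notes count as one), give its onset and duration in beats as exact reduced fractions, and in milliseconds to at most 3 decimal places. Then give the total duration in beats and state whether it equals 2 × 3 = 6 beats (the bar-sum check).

1) 0.0ms=0b +1000.0ms=3/2b
2) 1000.0ms=3/2b +3000.0ms=9/2b
Σ=6b of 6 (90bpm 3/8) — PASS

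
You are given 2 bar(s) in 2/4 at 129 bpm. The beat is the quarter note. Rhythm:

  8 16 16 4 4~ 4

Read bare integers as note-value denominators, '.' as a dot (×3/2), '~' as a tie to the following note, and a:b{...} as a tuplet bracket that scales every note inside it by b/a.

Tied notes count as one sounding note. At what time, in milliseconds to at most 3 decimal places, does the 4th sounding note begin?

1. 0.0ms @ 0 + 232.558ms (1/2)
2. 232.558ms @ 1/2 + 116.279ms (1/4)
3. 348.837ms @ 3/4 + 116.279ms (1/4)
4. 465.116ms @ 1 + 465.116ms (1)
5. 930.233ms @ 2 + 930.233ms (2)

note 4 onset = 1b = 465.116ms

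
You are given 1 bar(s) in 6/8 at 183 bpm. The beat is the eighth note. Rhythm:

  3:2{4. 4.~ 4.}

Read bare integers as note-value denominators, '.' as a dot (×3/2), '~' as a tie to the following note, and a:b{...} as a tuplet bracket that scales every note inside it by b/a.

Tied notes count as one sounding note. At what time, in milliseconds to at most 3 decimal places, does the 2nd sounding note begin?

1. 0.0ms @ 0 + 655.738ms (2)
2. 655.738ms @ 2 + 1311.475ms (4)

note 2 onset = 2b = 655.738ms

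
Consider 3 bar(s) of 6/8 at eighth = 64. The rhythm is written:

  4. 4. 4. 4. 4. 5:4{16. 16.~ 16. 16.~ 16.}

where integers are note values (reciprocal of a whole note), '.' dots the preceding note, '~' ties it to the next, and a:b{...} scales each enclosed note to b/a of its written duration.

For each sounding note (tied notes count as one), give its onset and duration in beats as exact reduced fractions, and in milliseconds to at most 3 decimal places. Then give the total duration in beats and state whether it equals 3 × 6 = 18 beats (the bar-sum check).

1) 0.0ms=0b +2812.5ms=3b
2) 2812.5ms=3b +2812.5ms=3b
3) 5625.0ms=6b +2812.5ms=3b
4) 8437.5ms=9b +2812.5ms=3b
5) 11250.0ms=12b +2812.5ms=3b
6) 14062.5ms=15b +562.5ms=3/5b
7) 14625.0ms=78/5b +1125.0ms=6/5b
8) 15750.0ms=84/5b +1125.0ms=6/5b
Σ=18b of 18 (64bpm 6/8) — PASS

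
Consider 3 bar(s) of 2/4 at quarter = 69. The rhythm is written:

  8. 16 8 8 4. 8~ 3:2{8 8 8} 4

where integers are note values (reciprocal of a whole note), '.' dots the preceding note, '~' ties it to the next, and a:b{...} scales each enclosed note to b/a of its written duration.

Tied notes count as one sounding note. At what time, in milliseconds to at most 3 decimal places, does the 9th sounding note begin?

1. 0.0ms @ 0 + 652.174ms (3/4)
2. 652.174ms @ 3/4 + 217.391ms (1/4)
3. 869.565ms @ 1 + 434.783ms (1/2)
4. 1304.348ms @ 3/2 + 434.783ms (1/2)
5. 1739.13ms @ 2 + 1304.348ms (3/2)
6. 3043.478ms @ 7/2 + 724.638ms (5/6)
7. 3768.116ms @ 13/3 + 289.855ms (1/3)
8. 4057.971ms @ 14/3 + 289.855ms (1/3)
9. 4347.826ms @ 5 + 869.565ms (1)

note 9 onset = 5b = 4347.826ms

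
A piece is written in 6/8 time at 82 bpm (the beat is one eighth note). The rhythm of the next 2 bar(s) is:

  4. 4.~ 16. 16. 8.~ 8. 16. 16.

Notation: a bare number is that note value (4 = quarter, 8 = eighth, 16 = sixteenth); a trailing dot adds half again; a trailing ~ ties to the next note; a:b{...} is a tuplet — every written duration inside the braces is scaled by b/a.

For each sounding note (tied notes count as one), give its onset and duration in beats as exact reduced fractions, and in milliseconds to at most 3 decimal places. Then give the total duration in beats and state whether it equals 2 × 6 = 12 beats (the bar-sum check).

1) 0.0ms=0b +2195.122ms=3b
2) 2195.122ms=3b +2743.902ms=15/4b
3) 4939.024ms=27/4b +548.78ms=3/4b
4) 5487.805ms=15/2b +2195.122ms=3b
5) 7682.927ms=21/2b +548.78ms=3/4b
6) 8231.707ms=45/4b +548.78ms=3/4b
Σ=12b of 12 (82bpm 6/8) — PASS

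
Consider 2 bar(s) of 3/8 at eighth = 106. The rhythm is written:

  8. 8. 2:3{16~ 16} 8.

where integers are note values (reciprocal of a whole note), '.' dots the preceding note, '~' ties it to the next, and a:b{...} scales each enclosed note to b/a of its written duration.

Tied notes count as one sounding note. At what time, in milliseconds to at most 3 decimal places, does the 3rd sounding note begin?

note 3 onset = 3b = 1698.113ms

1. 0.0ms @ 0 + 849.057ms (3/2)
2. 849.057ms @ 3/2 + 849.057ms (3/2)
3. 1698.113ms @ 3 + 849.057ms (3/2)
4. 2547.17ms @ 9/2 + 849.057ms (3/2)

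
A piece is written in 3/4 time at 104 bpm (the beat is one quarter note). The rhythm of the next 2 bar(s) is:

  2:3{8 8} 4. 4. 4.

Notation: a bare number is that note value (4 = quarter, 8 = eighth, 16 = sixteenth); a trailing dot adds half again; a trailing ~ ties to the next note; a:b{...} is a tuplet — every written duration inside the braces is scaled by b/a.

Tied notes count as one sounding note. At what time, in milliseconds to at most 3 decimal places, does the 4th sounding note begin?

note 4 onset = 3b = 1730.769ms

1. 0.0ms @ 0 + 432.692ms (3/4)
2. 432.692ms @ 3/4 + 432.692ms (3/4)
3. 865.385ms @ 3/2 + 865.385ms (3/2)
4. 1730.769ms @ 3 + 865.385ms (3/2)
5. 2596.154ms @ 9/2 + 865.385ms (3/2)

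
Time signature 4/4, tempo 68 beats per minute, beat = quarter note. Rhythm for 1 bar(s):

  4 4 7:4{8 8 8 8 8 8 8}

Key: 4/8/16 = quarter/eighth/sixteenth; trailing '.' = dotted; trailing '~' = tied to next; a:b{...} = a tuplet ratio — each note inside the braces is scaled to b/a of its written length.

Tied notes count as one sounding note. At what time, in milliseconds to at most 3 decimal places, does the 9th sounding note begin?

1. 0.0ms @ 0 + 882.353ms (1)
2. 882.353ms @ 1 + 882.353ms (1)
3. 1764.706ms @ 2 + 252.101ms (2/7)
4. 2016.807ms @ 16/7 + 252.101ms (2/7)
5. 2268.908ms @ 18/7 + 252.101ms (2/7)
6. 2521.008ms @ 20/7 + 252.101ms (2/7)
7. 2773.109ms @ 22/7 + 252.101ms (2/7)
8. 3025.21ms @ 24/7 + 252.101ms (2/7)
9. 3277.311ms @ 26/7 + 252.101ms (2/7)

note 9 onset = 26/7b = 3277.311ms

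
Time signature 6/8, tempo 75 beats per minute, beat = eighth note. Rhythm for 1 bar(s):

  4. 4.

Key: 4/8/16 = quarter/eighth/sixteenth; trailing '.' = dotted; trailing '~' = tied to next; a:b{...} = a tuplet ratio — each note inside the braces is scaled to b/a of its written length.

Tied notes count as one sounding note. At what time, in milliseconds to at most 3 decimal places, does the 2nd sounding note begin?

1. 0.0ms @ 0 + 2400.0ms (3)
2. 2400.0ms @ 3 + 2400.0ms (3)

note 2 onset = 3b = 2400.0ms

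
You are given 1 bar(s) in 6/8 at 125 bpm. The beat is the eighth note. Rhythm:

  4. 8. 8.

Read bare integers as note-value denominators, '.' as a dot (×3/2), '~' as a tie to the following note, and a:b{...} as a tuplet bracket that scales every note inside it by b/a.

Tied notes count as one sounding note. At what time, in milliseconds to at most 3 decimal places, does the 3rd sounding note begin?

1. 0.0ms @ 0 + 1440.0ms (3)
2. 1440.0ms @ 3 + 720.0ms (3/2)
3. 2160.0ms @ 9/2 + 720.0ms (3/2)

note 3 onset = 9/2b = 2160.0ms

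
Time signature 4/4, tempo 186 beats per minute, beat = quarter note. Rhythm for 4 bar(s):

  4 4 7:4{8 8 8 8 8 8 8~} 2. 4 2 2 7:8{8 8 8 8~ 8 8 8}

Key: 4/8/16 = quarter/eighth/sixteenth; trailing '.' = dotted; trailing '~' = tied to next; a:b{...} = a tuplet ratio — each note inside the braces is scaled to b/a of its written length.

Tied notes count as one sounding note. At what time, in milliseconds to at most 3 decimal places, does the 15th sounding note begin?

1. 0.0ms @ 0 + 322.581ms (1)
2. 322.581ms @ 1 + 322.581ms (1)
3. 645.161ms @ 2 + 92.166ms (2/7)
4. 737.327ms @ 16/7 + 92.166ms (2/7)
5. 829.493ms @ 18/7 + 92.166ms (2/7)
6. 921.659ms @ 20/7 + 92.166ms (2/7)
7. 1013.825ms @ 22/7 + 92.166ms (2/7)
8. 1105.991ms @ 24/7 + 92.166ms (2/7)
9. 1198.157ms @ 26/7 + 1059.908ms (23/7)
10. 2258.065ms @ 7 + 322.581ms (1)
11. 2580.645ms @ 8 + 645.161ms (2)
12. 3225.806ms @ 10 + 645.161ms (2)
13. 3870.968ms @ 12 + 184.332ms (4/7)
14. 4055.3ms @ 88/7 + 184.332ms (4/7)
15. 4239.631ms @ 92/7 + 184.332ms (4/7)
16. 4423.963ms @ 96/7 + 368.664ms (8/7)
17. 4792.627ms @ 104/7 + 184.332ms (4/7)
18. 4976.959ms @ 108/7 + 184.332ms (4/7)

note 15 onset = 92/7b = 4239.631ms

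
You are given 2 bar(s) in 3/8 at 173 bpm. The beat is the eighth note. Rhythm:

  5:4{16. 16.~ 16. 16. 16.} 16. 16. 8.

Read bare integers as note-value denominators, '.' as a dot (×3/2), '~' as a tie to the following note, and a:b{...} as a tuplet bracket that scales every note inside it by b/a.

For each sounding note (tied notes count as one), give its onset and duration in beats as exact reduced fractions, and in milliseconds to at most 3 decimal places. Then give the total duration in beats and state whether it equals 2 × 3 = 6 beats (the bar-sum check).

1) 0.0ms=0b +208.092ms=3/5b
2) 208.092ms=3/5b +416.185ms=6/5b
3) 624.277ms=9/5b +208.092ms=3/5b
4) 832.37ms=12/5b +208.092ms=3/5b
5) 1040.462ms=3b +260.116ms=3/4b
6) 1300.578ms=15/4b +260.116ms=3/4b
7) 1560.694ms=9/2b +520.231ms=3/2b
Σ=6b of 6 (173bpm 3/8) — PASS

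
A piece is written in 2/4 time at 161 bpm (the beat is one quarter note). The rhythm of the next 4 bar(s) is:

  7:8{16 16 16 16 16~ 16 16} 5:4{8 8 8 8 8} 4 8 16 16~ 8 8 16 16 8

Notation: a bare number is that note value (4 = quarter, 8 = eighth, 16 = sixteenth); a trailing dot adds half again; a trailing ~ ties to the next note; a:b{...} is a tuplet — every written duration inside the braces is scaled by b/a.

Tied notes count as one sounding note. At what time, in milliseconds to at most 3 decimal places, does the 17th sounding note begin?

1. 0.0ms @ 0 + 106.477ms (2/7)
2. 106.477ms @ 2/7 + 106.477ms (2/7)
3. 212.955ms @ 4/7 + 106.477ms (2/7)
4. 319.432ms @ 6/7 + 106.477ms (2/7)
5. 425.909ms @ 8/7 + 212.955ms (4/7)
6. 638.864ms @ 12/7 + 106.477ms (2/7)
7. 745.342ms @ 2 + 149.068ms (2/5)
8. 894.41ms @ 12/5 + 149.068ms (2/5)
9. 1043.478ms @ 14/5 + 149.068ms (2/5)
10. 1192.547ms @ 16/5 + 149.068ms (2/5)
11. 1341.615ms @ 18/5 + 149.068ms (2/5)
12. 1490.683ms @ 4 + 372.671ms (1)
13. 1863.354ms @ 5 + 186.335ms (1/2)
14. 2049.689ms @ 11/2 + 93.168ms (1/4)
15. 2142.857ms @ 23/4 + 279.503ms (3/4)
16. 2422.36ms @ 13/2 + 186.335ms (1/2)
17. 2608.696ms @ 7 + 93.168ms (1/4)
18. 2701.863ms @ 29/4 + 93.168ms (1/4)
19. 2795.031ms @ 15/2 + 186.335ms (1/2)

note 17 onset = 7b = 2608.696ms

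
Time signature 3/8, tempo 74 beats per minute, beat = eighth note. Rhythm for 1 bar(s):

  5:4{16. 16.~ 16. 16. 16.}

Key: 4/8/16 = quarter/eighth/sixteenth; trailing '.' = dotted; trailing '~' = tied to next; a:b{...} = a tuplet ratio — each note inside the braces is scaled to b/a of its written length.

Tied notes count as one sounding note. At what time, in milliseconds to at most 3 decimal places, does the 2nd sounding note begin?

note 2 onset = 3/5b = 486.486ms

1. 0.0ms @ 0 + 486.486ms (3/5)
2. 486.486ms @ 3/5 + 972.973ms (6/5)
3. 1459.459ms @ 9/5 + 486.486ms (3/5)
4. 1945.946ms @ 12/5 + 486.486ms (3/5)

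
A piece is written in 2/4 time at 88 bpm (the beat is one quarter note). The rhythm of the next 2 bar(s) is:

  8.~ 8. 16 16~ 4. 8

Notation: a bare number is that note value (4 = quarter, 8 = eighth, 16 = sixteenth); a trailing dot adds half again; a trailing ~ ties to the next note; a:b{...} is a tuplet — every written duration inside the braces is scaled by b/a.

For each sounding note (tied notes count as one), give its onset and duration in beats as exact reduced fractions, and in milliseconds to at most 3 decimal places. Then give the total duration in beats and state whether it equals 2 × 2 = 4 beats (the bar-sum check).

1) 0.0ms=0b +1022.727ms=3/2b
2) 1022.727ms=3/2b +170.455ms=1/4b
3) 1193.182ms=7/4b +1193.182ms=7/4b
4) 2386.364ms=7/2b +340.909ms=1/2b
Σ=4b of 4 (88bpm 2/4) — PASS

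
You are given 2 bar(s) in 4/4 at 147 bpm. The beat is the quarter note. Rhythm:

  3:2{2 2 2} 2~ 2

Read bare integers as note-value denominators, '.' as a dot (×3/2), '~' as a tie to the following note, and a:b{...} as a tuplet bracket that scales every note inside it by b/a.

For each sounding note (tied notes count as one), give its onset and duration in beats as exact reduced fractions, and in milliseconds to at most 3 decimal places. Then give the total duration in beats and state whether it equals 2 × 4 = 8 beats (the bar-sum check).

1) 0.0ms=0b +544.218ms=4/3b
2) 544.218ms=4/3b +544.218ms=4/3b
3) 1088.435ms=8/3b +544.218ms=4/3b
4) 1632.653ms=4b +1632.653ms=4b
Σ=8b of 8 (147bpm 4/4) — PASS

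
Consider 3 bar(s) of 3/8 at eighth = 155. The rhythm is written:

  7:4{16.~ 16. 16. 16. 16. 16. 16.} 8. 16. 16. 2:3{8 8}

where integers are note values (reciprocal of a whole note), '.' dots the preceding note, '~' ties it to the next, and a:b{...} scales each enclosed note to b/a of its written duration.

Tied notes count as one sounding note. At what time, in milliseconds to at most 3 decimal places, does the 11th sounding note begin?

note 11 onset = 15/2b = 2903.226ms

1. 0.0ms @ 0 + 331.797ms (6/7)
2. 331.797ms @ 6/7 + 165.899ms (3/7)
3. 497.696ms @ 9/7 + 165.899ms (3/7)
4. 663.594ms @ 12/7 + 165.899ms (3/7)
5. 829.493ms @ 15/7 + 165.899ms (3/7)
6. 995.392ms @ 18/7 + 165.899ms (3/7)
7. 1161.29ms @ 3 + 580.645ms (3/2)
8. 1741.935ms @ 9/2 + 290.323ms (3/4)
9. 2032.258ms @ 21/4 + 290.323ms (3/4)
10. 2322.581ms @ 6 + 580.645ms (3/2)
11. 2903.226ms @ 15/2 + 580.645ms (3/2)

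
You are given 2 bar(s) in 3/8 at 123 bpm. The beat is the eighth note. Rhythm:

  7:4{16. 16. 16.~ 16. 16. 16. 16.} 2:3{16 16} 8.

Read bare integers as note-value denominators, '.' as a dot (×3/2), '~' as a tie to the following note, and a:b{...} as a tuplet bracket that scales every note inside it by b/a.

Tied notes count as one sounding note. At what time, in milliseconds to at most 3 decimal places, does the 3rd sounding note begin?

1. 0.0ms @ 0 + 209.059ms (3/7)
2. 209.059ms @ 3/7 + 209.059ms (3/7)
3. 418.118ms @ 6/7 + 418.118ms (6/7)
4. 836.237ms @ 12/7 + 209.059ms (3/7)
5. 1045.296ms @ 15/7 + 209.059ms (3/7)
6. 1254.355ms @ 18/7 + 209.059ms (3/7)
7. 1463.415ms @ 3 + 365.854ms (3/4)
8. 1829.268ms @ 15/4 + 365.854ms (3/4)
9. 2195.122ms @ 9/2 + 731.707ms (3/2)

note 3 onset = 6/7b = 418.118ms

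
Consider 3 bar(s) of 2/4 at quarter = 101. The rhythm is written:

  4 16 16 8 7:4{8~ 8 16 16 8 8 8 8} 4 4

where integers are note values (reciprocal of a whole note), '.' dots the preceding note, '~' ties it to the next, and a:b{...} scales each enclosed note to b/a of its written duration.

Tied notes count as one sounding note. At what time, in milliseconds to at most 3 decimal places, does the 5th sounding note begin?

1. 0.0ms @ 0 + 594.059ms (1)
2. 594.059ms @ 1 + 148.515ms (1/4)
3. 742.574ms @ 5/4 + 148.515ms (1/4)
4. 891.089ms @ 3/2 + 297.03ms (1/2)
5. 1188.119ms @ 2 + 339.463ms (4/7)
6. 1527.581ms @ 18/7 + 84.866ms (1/7)
7. 1612.447ms @ 19/7 + 84.866ms (1/7)
8. 1697.313ms @ 20/7 + 169.731ms (2/7)
9. 1867.044ms @ 22/7 + 169.731ms (2/7)
10. 2036.775ms @ 24/7 + 169.731ms (2/7)
11. 2206.506ms @ 26/7 + 169.731ms (2/7)
12. 2376.238ms @ 4 + 594.059ms (1)
13. 2970.297ms @ 5 + 594.059ms (1)

note 5 onset = 2b = 1188.119ms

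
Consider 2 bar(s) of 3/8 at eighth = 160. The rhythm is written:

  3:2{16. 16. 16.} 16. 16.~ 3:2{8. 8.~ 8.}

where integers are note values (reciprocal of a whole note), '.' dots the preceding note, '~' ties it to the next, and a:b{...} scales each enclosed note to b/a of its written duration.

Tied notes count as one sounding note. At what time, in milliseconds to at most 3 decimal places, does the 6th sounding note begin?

note 6 onset = 4b = 1500.0ms

1. 0.0ms @ 0 + 187.5ms (1/2)
2. 187.5ms @ 1/2 + 187.5ms (1/2)
3. 375.0ms @ 1 + 187.5ms (1/2)
4. 562.5ms @ 3/2 + 281.25ms (3/4)
5. 843.75ms @ 9/4 + 656.25ms (7/4)
6. 1500.0ms @ 4 + 750.0ms (2)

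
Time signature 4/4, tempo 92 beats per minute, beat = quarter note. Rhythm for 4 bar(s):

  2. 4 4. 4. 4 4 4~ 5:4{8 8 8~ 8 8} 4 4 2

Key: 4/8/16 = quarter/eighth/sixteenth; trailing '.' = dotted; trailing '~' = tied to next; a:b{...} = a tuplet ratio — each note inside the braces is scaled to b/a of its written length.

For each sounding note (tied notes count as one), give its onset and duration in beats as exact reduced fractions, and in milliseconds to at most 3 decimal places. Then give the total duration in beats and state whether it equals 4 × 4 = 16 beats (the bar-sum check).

1) 0.0ms=0b +1956.522ms=3b
2) 1956.522ms=3b +652.174ms=1b
3) 2608.696ms=4b +978.261ms=3/2b
4) 3586.957ms=11/2b +978.261ms=3/2b
5) 4565.217ms=7b +652.174ms=1b
6) 5217.391ms=8b +652.174ms=1b
7) 5869.565ms=9b +913.043ms=7/5b
8) 6782.609ms=52/5b +260.87ms=2/5b
9) 7043.478ms=54/5b +521.739ms=4/5b
10) 7565.217ms=58/5b +260.87ms=2/5b
11) 7826.087ms=12b +652.174ms=1b
12) 8478.261ms=13b +652.174ms=1b
13) 9130.435ms=14b +1304.348ms=2b
Σ=16b of 16 (92bpm 4/4) — PASS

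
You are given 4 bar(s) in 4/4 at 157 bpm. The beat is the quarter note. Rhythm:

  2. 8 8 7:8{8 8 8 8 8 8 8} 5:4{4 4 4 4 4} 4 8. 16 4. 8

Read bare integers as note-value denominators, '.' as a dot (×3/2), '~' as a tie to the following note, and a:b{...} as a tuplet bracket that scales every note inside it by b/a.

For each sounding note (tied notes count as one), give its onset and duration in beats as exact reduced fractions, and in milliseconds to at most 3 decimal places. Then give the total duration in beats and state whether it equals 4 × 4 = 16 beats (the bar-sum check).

1) 0.0ms=0b +1146.497ms=3b
2) 1146.497ms=3b +191.083ms=1/2b
3) 1337.58ms=7/2b +191.083ms=1/2b
4) 1528.662ms=4b +218.38ms=4/7b
5) 1747.043ms=32/7b +218.38ms=4/7b
6) 1965.423ms=36/7b +218.38ms=4/7b
7) 2183.803ms=40/7b +218.38ms=4/7b
8) 2402.184ms=44/7b +218.38ms=4/7b
9) 2620.564ms=48/7b +218.38ms=4/7b
10) 2838.944ms=52/7b +218.38ms=4/7b
11) 3057.325ms=8b +305.732ms=4/5b
12) 3363.057ms=44/5b +305.732ms=4/5b
13) 3668.79ms=48/5b +305.732ms=4/5b
14) 3974.522ms=52/5b +305.732ms=4/5b
15) 4280.255ms=56/5b +305.732ms=4/5b
16) 4585.987ms=12b +382.166ms=1b
17) 4968.153ms=13b +286.624ms=3/4b
18) 5254.777ms=55/4b +95.541ms=1/4b
19) 5350.318ms=14b +573.248ms=3/2b
20) 5923.567ms=31/2b +191.083ms=1/2b
Σ=16b of 16 (157bpm 4/4) — PASS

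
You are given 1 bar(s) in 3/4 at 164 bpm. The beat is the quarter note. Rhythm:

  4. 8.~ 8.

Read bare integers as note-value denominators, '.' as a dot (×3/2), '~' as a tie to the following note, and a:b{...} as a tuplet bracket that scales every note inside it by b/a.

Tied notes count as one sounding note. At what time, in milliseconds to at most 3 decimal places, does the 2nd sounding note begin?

note 2 onset = 3/2b = 548.78ms

1. 0.0ms @ 0 + 548.78ms (3/2)
2. 548.78ms @ 3/2 + 548.78ms (3/2)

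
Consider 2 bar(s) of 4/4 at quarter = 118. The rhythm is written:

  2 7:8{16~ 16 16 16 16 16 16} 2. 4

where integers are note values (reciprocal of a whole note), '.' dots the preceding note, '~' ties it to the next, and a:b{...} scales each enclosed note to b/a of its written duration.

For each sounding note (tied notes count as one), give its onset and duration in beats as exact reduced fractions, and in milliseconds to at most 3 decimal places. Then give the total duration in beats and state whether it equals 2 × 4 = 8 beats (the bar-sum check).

1) 0.0ms=0b +1016.949ms=2b
2) 1016.949ms=2b +290.557ms=4/7b
3) 1307.506ms=18/7b +145.278ms=2/7b
4) 1452.785ms=20/7b +145.278ms=2/7b
5) 1598.063ms=22/7b +145.278ms=2/7b
6) 1743.341ms=24/7b +145.278ms=2/7b
7) 1888.62ms=26/7b +145.278ms=2/7b
8) 2033.898ms=4b +1525.424ms=3b
9) 3559.322ms=7b +508.475ms=1b
Σ=8b of 8 (118bpm 4/4) — PASS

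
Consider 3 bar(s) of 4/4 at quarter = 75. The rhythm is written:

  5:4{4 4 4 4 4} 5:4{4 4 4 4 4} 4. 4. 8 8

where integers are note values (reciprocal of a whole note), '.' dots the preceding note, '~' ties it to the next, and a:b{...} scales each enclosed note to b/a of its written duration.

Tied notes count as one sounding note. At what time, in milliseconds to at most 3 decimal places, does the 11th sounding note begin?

note 11 onset = 8b = 6400.0ms

1. 0.0ms @ 0 + 640.0ms (4/5)
2. 640.0ms @ 4/5 + 640.0ms (4/5)
3. 1280.0ms @ 8/5 + 640.0ms (4/5)
4. 1920.0ms @ 12/5 + 640.0ms (4/5)
5. 2560.0ms @ 16/5 + 640.0ms (4/5)
6. 3200.0ms @ 4 + 640.0ms (4/5)
7. 3840.0ms @ 24/5 + 640.0ms (4/5)
8. 4480.0ms @ 28/5 + 640.0ms (4/5)
9. 5120.0ms @ 32/5 + 640.0ms (4/5)
10. 5760.0ms @ 36/5 + 640.0ms (4/5)
11. 6400.0ms @ 8 + 1200.0ms (3/2)
12. 7600.0ms @ 19/2 + 1200.0ms (3/2)
13. 8800.0ms @ 11 + 400.0ms (1/2)
14. 9200.0ms @ 23/2 + 400.0ms (1/2)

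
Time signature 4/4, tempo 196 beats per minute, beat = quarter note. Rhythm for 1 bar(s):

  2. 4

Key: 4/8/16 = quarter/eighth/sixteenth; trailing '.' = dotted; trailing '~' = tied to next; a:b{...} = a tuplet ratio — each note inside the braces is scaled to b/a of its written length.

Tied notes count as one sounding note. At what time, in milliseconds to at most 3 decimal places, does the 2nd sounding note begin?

note 2 onset = 3b = 918.367ms

1. 0.0ms @ 0 + 918.367ms (3)
2. 918.367ms @ 3 + 306.122ms (1)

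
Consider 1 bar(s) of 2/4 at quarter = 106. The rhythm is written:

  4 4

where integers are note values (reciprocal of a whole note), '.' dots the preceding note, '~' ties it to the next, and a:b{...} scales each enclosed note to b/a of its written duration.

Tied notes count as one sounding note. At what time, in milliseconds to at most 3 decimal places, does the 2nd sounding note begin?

1. 0.0ms @ 0 + 566.038ms (1)
2. 566.038ms @ 1 + 566.038ms (1)

note 2 onset = 1b = 566.038ms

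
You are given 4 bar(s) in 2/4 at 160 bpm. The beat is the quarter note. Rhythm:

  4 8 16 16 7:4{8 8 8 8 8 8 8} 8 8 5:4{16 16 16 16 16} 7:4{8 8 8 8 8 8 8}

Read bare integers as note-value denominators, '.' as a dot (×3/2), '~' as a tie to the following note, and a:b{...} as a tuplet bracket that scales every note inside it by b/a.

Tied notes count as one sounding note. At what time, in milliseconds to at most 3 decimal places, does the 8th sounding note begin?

1. 0.0ms @ 0 + 375.0ms (1)
2. 375.0ms @ 1 + 187.5ms (1/2)
3. 562.5ms @ 3/2 + 93.75ms (1/4)
4. 656.25ms @ 7/4 + 93.75ms (1/4)
5. 750.0ms @ 2 + 107.143ms (2/7)
6. 857.143ms @ 16/7 + 107.143ms (2/7)
7. 964.286ms @ 18/7 + 107.143ms (2/7)
8. 1071.429ms @ 20/7 + 107.143ms (2/7)
9. 1178.571ms @ 22/7 + 107.143ms (2/7)
10. 1285.714ms @ 24/7 + 107.143ms (2/7)
11. 1392.857ms @ 26/7 + 107.143ms (2/7)
12. 1500.0ms @ 4 + 187.5ms (1/2)
13. 1687.5ms @ 9/2 + 187.5ms (1/2)
14. 1875.0ms @ 5 + 75.0ms (1/5)
15. 1950.0ms @ 26/5 + 75.0ms (1/5)
16. 2025.0ms @ 27/5 + 75.0ms (1/5)
17. 2100.0ms @ 28/5 + 75.0ms (1/5)
18. 2175.0ms @ 29/5 + 75.0ms (1/5)
19. 2250.0ms @ 6 + 107.143ms (2/7)
20. 2357.143ms @ 44/7 + 107.143ms (2/7)
21. 2464.286ms @ 46/7 + 107.143ms (2/7)
22. 2571.429ms @ 48/7 + 107.143ms (2/7)
23. 2678.571ms @ 50/7 + 107.143ms (2/7)
24. 2785.714ms @ 52/7 + 107.143ms (2/7)
25. 2892.857ms @ 54/7 + 107.143ms (2/7)

note 8 onset = 20/7b = 1071.429ms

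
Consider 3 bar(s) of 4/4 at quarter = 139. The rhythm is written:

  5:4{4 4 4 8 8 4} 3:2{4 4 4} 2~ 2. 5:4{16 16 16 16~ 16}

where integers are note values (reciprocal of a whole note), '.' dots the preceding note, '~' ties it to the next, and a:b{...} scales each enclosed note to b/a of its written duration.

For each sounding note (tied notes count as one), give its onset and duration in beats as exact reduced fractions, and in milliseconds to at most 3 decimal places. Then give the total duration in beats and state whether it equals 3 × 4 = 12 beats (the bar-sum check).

1) 0.0ms=0b +345.324ms=4/5b
2) 345.324ms=4/5b +345.324ms=4/5b
3) 690.647ms=8/5b +345.324ms=4/5b
4) 1035.971ms=12/5b +172.662ms=2/5b
5) 1208.633ms=14/5b +172.662ms=2/5b
6) 1381.295ms=16/5b +345.324ms=4/5b
7) 1726.619ms=4b +287.77ms=2/3b
8) 2014.388ms=14/3b +287.77ms=2/3b
9) 2302.158ms=16/3b +287.77ms=2/3b
10) 2589.928ms=6b +2158.273ms=5b
11) 4748.201ms=11b +86.331ms=1/5b
12) 4834.532ms=56/5b +86.331ms=1/5b
13) 4920.863ms=57/5b +86.331ms=1/5b
14) 5007.194ms=58/5b +172.662ms=2/5b
Σ=12b of 12 (139bpm 4/4) — PASS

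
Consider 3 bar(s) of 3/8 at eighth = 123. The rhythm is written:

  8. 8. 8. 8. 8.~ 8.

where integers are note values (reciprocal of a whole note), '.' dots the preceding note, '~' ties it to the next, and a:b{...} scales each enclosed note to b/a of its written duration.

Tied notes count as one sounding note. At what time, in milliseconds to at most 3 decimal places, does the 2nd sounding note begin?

1. 0.0ms @ 0 + 731.707ms (3/2)
2. 731.707ms @ 3/2 + 731.707ms (3/2)
3. 1463.415ms @ 3 + 731.707ms (3/2)
4. 2195.122ms @ 9/2 + 731.707ms (3/2)
5. 2926.829ms @ 6 + 1463.415ms (3)

note 2 onset = 3/2b = 731.707ms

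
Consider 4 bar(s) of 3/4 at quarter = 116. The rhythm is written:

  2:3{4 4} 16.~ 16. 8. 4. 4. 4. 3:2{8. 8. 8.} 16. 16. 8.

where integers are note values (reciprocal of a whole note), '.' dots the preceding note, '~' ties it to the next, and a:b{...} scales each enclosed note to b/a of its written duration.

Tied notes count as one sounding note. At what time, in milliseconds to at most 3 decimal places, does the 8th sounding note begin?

1. 0.0ms @ 0 + 775.862ms (3/2)
2. 775.862ms @ 3/2 + 775.862ms (3/2)
3. 1551.724ms @ 3 + 387.931ms (3/4)
4. 1939.655ms @ 15/4 + 387.931ms (3/4)
5. 2327.586ms @ 9/2 + 775.862ms (3/2)
6. 3103.448ms @ 6 + 775.862ms (3/2)
7. 3879.31ms @ 15/2 + 775.862ms (3/2)
8. 4655.172ms @ 9 + 258.621ms (1/2)
9. 4913.793ms @ 19/2 + 258.621ms (1/2)
10. 5172.414ms @ 10 + 258.621ms (1/2)
11. 5431.034ms @ 21/2 + 193.966ms (3/8)
12. 5625.0ms @ 87/8 + 193.966ms (3/8)
13. 5818.966ms @ 45/4 + 387.931ms (3/4)

note 8 onset = 9b = 4655.172ms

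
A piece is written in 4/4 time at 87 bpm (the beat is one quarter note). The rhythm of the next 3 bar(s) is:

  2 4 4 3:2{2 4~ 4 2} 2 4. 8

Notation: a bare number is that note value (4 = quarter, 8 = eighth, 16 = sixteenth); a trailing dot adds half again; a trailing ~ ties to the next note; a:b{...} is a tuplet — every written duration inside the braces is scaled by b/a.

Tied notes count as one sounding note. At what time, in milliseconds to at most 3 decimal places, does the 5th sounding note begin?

1. 0.0ms @ 0 + 1379.31ms (2)
2. 1379.31ms @ 2 + 689.655ms (1)
3. 2068.966ms @ 3 + 689.655ms (1)
4. 2758.621ms @ 4 + 919.54ms (4/3)
5. 3678.161ms @ 16/3 + 919.54ms (4/3)
6. 4597.701ms @ 20/3 + 919.54ms (4/3)
7. 5517.241ms @ 8 + 1379.31ms (2)
8. 6896.552ms @ 10 + 1034.483ms (3/2)
9. 7931.034ms @ 23/2 + 344.828ms (1/2)

note 5 onset = 16/3b = 3678.161ms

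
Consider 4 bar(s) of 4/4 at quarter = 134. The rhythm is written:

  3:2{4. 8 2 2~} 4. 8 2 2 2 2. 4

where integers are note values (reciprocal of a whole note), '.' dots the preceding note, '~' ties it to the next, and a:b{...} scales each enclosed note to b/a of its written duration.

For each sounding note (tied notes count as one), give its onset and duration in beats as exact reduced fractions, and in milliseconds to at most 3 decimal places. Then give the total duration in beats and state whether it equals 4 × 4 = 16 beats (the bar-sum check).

1) 0.0ms=0b +447.761ms=1b
2) 447.761ms=1b +149.254ms=1/3b
3) 597.015ms=4/3b +597.015ms=4/3b
4) 1194.03ms=8/3b +1268.657ms=17/6b
5) 2462.687ms=11/2b +223.881ms=1/2b
6) 2686.567ms=6b +895.522ms=2b
7) 3582.09ms=8b +895.522ms=2b
8) 4477.612ms=10b +895.522ms=2b
9) 5373.134ms=12b +1343.284ms=3b
10) 6716.418ms=15b +447.761ms=1b
Σ=16b of 16 (134bpm 4/4) — PASS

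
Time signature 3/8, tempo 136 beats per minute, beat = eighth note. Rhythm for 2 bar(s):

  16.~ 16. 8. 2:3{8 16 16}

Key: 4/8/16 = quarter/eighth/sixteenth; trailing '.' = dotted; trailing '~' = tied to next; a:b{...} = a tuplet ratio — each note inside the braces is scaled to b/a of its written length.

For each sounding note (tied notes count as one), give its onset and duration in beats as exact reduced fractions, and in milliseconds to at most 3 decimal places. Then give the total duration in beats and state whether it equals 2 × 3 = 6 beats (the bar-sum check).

1) 0.0ms=0b +661.765ms=3/2b
2) 661.765ms=3/2b +661.765ms=3/2b
3) 1323.529ms=3b +661.765ms=3/2b
4) 1985.294ms=9/2b +330.882ms=3/4b
5) 2316.176ms=21/4b +330.882ms=3/4b
Σ=6b of 6 (136bpm 3/8) — PASS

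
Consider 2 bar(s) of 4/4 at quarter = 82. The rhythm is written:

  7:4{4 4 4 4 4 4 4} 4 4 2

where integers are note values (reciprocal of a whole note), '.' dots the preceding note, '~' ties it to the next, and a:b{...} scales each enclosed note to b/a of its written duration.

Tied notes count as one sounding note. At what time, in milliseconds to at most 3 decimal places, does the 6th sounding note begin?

1. 0.0ms @ 0 + 418.118ms (4/7)
2. 418.118ms @ 4/7 + 418.118ms (4/7)
3. 836.237ms @ 8/7 + 418.118ms (4/7)
4. 1254.355ms @ 12/7 + 418.118ms (4/7)
5. 1672.474ms @ 16/7 + 418.118ms (4/7)
6. 2090.592ms @ 20/7 + 418.118ms (4/7)
7. 2508.711ms @ 24/7 + 418.118ms (4/7)
8. 2926.829ms @ 4 + 731.707ms (1)
9. 3658.537ms @ 5 + 731.707ms (1)
10. 4390.244ms @ 6 + 1463.415ms (2)

note 6 onset = 20/7b = 2090.592ms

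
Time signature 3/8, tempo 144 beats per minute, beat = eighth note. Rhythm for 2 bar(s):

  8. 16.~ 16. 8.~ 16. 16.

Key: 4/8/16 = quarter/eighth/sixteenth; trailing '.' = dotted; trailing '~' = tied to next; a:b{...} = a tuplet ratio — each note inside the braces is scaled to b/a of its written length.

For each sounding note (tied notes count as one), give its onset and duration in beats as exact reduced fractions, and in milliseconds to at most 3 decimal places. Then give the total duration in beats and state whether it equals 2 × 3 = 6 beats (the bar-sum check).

1) 0.0ms=0b +625.0ms=3/2b
2) 625.0ms=3/2b +625.0ms=3/2b
3) 1250.0ms=3b +937.5ms=9/4b
4) 2187.5ms=21/4b +312.5ms=3/4b
Σ=6b of 6 (144bpm 3/8) — PASS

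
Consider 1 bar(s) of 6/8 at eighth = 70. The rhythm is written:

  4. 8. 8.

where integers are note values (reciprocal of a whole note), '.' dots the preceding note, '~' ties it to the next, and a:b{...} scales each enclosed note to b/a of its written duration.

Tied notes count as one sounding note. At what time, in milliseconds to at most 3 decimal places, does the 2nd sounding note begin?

note 2 onset = 3b = 2571.429ms

1. 0.0ms @ 0 + 2571.429ms (3)
2. 2571.429ms @ 3 + 1285.714ms (3/2)
3. 3857.143ms @ 9/2 + 1285.714ms (3/2)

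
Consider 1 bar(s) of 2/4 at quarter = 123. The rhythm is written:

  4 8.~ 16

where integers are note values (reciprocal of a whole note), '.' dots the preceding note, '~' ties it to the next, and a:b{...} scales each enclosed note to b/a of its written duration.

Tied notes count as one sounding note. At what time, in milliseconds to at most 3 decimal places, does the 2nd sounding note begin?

1. 0.0ms @ 0 + 487.805ms (1)
2. 487.805ms @ 1 + 487.805ms (1)

note 2 onset = 1b = 487.805ms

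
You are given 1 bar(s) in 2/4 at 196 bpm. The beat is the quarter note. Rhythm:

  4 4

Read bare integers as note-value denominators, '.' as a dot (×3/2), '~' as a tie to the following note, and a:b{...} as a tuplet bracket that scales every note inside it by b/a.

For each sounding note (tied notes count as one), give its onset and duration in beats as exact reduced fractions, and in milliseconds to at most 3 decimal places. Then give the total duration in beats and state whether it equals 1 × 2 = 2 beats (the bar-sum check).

1) 0.0ms=0b +306.122ms=1b
2) 306.122ms=1b +306.122ms=1b
Σ=2b of 2 (196bpm 2/4) — PASS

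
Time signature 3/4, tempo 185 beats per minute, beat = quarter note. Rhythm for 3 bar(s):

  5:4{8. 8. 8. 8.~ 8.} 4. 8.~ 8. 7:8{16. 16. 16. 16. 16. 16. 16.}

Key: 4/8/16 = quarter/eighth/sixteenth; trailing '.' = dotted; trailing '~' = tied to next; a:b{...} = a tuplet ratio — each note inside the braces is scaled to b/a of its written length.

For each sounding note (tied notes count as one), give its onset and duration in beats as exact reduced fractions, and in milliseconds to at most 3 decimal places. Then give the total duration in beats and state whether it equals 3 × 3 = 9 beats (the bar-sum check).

1) 0.0ms=0b +194.595ms=3/5b
2) 194.595ms=3/5b +194.595ms=3/5b
3) 389.189ms=6/5b +194.595ms=3/5b
4) 583.784ms=9/5b +389.189ms=6/5b
5) 972.973ms=3b +486.486ms=3/2b
6) 1459.459ms=9/2b +486.486ms=3/2b
7) 1945.946ms=6b +138.996ms=3/7b
8) 2084.942ms=45/7b +138.996ms=3/7b
9) 2223.938ms=48/7b +138.996ms=3/7b
10) 2362.934ms=51/7b +138.996ms=3/7b
11) 2501.931ms=54/7b +138.996ms=3/7b
12) 2640.927ms=57/7b +138.996ms=3/7b
13) 2779.923ms=60/7b +138.996ms=3/7b
Σ=9b of 9 (185bpm 3/4) — PASS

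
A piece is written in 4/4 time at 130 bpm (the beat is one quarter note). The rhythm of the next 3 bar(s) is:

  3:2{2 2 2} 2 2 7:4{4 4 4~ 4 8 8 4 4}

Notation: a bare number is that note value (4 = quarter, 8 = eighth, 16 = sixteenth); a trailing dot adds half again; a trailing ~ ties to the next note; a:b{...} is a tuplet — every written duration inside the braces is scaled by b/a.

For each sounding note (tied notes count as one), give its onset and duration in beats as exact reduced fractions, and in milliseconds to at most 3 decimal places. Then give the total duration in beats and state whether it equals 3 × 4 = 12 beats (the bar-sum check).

1) 0.0ms=0b +615.385ms=4/3b
2) 615.385ms=4/3b +615.385ms=4/3b
3) 1230.769ms=8/3b +615.385ms=4/3b
4) 1846.154ms=4b +923.077ms=2b
5) 2769.231ms=6b +923.077ms=2b
6) 3692.308ms=8b +263.736ms=4/7b
7) 3956.044ms=60/7b +263.736ms=4/7b
8) 4219.78ms=64/7b +527.473ms=8/7b
9) 4747.253ms=72/7b +131.868ms=2/7b
10) 4879.121ms=74/7b +131.868ms=2/7b
11) 5010.989ms=76/7b +263.736ms=4/7b
12) 5274.725ms=80/7b +263.736ms=4/7b
Σ=12b of 12 (130bpm 4/4) — PASS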